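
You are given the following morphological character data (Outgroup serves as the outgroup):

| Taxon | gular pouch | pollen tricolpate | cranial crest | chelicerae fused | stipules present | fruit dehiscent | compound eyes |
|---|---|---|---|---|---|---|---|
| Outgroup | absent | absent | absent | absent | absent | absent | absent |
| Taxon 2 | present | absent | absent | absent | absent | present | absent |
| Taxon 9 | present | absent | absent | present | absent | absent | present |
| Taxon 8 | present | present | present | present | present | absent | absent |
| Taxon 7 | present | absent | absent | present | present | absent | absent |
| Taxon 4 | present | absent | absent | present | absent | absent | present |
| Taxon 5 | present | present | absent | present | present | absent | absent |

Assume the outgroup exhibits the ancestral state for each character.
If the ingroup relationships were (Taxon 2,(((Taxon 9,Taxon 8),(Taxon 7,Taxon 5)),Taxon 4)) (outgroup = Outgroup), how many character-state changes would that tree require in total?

10

Map each character onto (Taxon 2,(((Taxon 9,Taxon 8),(Taxon 7,Taxon 5)),Taxon 4)) (rooted by Outgroup) and count the minimum state changes it requires (Fitch parsimony):
gular pouch: 1; pollen tricolpate: 2; cranial crest: 1; chelicerae fused: 1; stipules present: 2; fruit dehiscent: 1; compound eyes: 2.
Total tree length = 10.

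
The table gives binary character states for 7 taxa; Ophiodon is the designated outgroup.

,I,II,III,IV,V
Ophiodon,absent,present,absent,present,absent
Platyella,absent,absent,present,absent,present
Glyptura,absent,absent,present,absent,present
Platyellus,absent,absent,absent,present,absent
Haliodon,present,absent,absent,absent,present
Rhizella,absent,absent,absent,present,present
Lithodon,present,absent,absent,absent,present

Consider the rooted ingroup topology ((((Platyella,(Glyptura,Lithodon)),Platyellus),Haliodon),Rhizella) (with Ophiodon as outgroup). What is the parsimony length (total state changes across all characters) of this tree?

9

Map each character onto ((((Platyella,(Glyptura,Lithodon)),Platyellus),Haliodon),Rhizella) (rooted by Ophiodon) and count the minimum state changes it requires (Fitch parsimony):
I: 2; II: 1; III: 2; IV: 2; V: 2.
Total tree length = 9.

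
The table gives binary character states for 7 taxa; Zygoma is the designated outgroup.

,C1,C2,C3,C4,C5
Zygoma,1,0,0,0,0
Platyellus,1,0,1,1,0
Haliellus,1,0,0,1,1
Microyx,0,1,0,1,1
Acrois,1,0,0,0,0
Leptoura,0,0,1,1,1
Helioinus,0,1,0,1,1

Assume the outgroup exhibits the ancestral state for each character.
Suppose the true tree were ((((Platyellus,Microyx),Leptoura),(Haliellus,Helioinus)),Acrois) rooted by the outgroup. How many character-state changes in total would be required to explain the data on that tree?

10

Map each character onto ((((Platyellus,Microyx),Leptoura),(Haliellus,Helioinus)),Acrois) (rooted by Zygoma) and count the minimum state changes it requires (Fitch parsimony):
C1: 3; C2: 2; C3: 2; C4: 1; C5: 2.
Total tree length = 10.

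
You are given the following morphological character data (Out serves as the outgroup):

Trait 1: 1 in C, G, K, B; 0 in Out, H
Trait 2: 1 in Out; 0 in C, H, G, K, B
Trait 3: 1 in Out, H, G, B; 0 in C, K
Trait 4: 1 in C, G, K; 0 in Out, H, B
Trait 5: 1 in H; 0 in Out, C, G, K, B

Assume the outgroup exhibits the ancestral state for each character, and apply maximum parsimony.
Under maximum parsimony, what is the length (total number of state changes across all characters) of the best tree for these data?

5

Character polarity is set by the outgroup: the derived state is whichever differs from the outgroup's state, so for Trait 2, Trait 3 the derived state is '0', and for the remaining characters it is '1'.
Only B, C, G, and K show the derived state '1' for Trait 1, supporting them as a clade.
Trait 2 (derived state '0') is shared by all ingroup taxa — unites the whole ingroup.
Trait 3 (derived state '0') is shared by C and K — a synapomorphy uniting that clade.
Trait 4: derived state '1' in C, G, and K only — synapomorphy for {C, G, K}.
Trait 5: derived state '1' in H only — an autapomorphy, so it tells us nothing about relationships among taxa.
Most parsimonious ingroup topology: ((((C,K),G),B),H).
Changes per character on this tree: Trait 1: 1; Trait 2: 1; Trait 3: 1; Trait 4: 1; Trait 5: 1.
Total = 5.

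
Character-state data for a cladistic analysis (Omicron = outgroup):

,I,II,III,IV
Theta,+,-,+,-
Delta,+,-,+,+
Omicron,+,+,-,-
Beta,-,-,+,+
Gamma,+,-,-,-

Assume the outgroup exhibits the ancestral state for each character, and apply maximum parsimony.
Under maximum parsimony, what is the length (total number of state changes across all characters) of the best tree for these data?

4

Character polarity is set by the outgroup: the derived state is whichever differs from the outgroup's state, so for I, II the derived state is '-', and for the remaining characters it is '+'.
I: derived state '-' in Beta only — an autapomorphy, so it tells us nothing about relationships among taxa.
All ingroup taxa share the derived state '-' for II; it defines the ingroup but does not resolve relationships within it.
III: derived state '+' in Beta, Delta, and Theta only — synapomorphy for {Beta, Delta, Theta}.
IV: derived state '+' in Beta and Delta only — synapomorphy for {Beta, Delta}.
Most parsimonious ingroup topology: (((Delta,Beta),Theta),Gamma).
Changes per character on this tree: I: 1; II: 1; III: 1; IV: 1.
Total = 4.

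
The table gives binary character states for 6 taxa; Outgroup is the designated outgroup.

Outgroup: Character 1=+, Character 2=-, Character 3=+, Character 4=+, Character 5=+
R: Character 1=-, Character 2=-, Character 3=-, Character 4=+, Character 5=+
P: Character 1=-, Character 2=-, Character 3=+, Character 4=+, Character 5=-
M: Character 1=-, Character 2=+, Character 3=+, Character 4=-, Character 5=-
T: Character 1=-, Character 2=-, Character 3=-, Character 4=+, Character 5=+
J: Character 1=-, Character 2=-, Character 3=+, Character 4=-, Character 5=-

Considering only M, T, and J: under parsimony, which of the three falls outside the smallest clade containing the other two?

T

Character polarity is set by the outgroup: the derived state is whichever differs from the outgroup's state, so for Character 1, Character 3, Character 4, Character 5 the derived state is '-', and for the remaining characters it is '+'.
Character 1 (derived state '-') is shared by all ingroup taxa — unites the whole ingroup.
Character 2: derived state '+' in M only — an autapomorphy, so it tells us nothing about relationships among taxa.
Character 3 (derived state '-') is shared by R and T — a synapomorphy uniting that clade.
Only J and M show the derived state '-' for Character 4, supporting them as a clade.
Only J, M, and P show the derived state '-' for Character 5, supporting them as a clade.
Most parsimonious ingroup topology: ((R,T),(P,(M,J))).
J and M share a more recent common ancestor with each other than either does with T, so T is the least closely related of the three.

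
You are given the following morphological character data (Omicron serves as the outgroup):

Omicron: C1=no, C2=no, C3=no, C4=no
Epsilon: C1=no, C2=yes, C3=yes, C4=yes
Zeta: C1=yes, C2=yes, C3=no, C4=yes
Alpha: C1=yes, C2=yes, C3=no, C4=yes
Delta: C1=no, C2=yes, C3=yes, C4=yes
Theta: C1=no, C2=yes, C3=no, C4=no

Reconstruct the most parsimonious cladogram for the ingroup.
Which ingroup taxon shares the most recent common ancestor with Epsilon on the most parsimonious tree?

The outgroup has state 'no' for every character, so 'yes' is the derived state throughout.
C1: derived state 'yes' in Alpha and Zeta only — synapomorphy for {Alpha, Zeta}.
All ingroup taxa share the derived state 'yes' for C2; it defines the ingroup but does not resolve relationships within it.
Only Delta and Epsilon show the derived state 'yes' for C3, supporting them as a clade.
C4: derived state 'yes' in Alpha, Delta, Epsilon, and Zeta only — synapomorphy for {Alpha, Delta, Epsilon, Zeta}.
Most parsimonious ingroup topology: (Theta,((Zeta,Alpha),(Epsilon,Delta))).
Epsilon and Delta form a cherry on this tree, so they are sister taxa.

Delta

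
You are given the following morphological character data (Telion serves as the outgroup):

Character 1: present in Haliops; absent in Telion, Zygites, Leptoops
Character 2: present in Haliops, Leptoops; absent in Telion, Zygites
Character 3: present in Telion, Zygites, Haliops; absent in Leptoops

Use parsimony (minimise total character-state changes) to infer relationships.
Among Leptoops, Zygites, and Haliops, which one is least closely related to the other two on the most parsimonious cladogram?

Character polarity is set by the outgroup: the derived state is whichever differs from the outgroup's state, so for Character 3 the derived state is 'absent', and for the remaining characters it is 'present'.
Character 1 (derived state 'present') is unique to Haliops (autapomorphy; uninformative for grouping).
Character 2: derived state 'present' in Haliops and Leptoops only — synapomorphy for {Haliops, Leptoops}.
Character 3: derived state 'absent' in Leptoops only — an autapomorphy, so it tells us nothing about relationships among taxa.
Most parsimonious ingroup topology: (Zygites,(Haliops,Leptoops)).
Leptoops and Haliops share a more recent common ancestor with each other than either does with Zygites, so Zygites is the least closely related of the three.

Zygites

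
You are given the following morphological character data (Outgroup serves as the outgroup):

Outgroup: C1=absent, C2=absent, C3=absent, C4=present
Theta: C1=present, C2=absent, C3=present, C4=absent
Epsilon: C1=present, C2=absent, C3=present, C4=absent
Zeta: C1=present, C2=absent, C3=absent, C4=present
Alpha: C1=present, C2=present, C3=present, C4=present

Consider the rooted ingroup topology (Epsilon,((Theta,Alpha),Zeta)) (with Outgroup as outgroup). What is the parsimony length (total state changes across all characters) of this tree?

6

Map each character onto (Epsilon,((Theta,Alpha),Zeta)) (rooted by Outgroup) and count the minimum state changes it requires (Fitch parsimony):
C1: 1; C2: 1; C3: 2; C4: 2.
Total tree length = 6.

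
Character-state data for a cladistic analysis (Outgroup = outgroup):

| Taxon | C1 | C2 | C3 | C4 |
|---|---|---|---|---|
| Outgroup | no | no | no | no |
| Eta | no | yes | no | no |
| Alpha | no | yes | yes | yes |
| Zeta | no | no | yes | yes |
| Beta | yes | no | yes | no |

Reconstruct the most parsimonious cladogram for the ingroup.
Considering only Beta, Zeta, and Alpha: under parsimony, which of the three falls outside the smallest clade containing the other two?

The outgroup has state 'no' for every character, so 'yes' is the derived state throughout.
C1 (derived state 'yes') is unique to Beta (autapomorphy; uninformative for grouping).
C2 (state 'yes') occurs in Alpha and Eta but conflicts with the nesting implied by the other characters — most parsimoniously interpreted as homoplasy.
Only Alpha, Beta, and Zeta show the derived state 'yes' for C3, supporting them as a clade.
Only Alpha and Zeta show the derived state 'yes' for C4, supporting them as a clade.
Most parsimonious ingroup topology: (Eta,((Alpha,Zeta),Beta)).
Alpha and Zeta share a more recent common ancestor with each other than either does with Beta, so Beta is the least closely related of the three.

Beta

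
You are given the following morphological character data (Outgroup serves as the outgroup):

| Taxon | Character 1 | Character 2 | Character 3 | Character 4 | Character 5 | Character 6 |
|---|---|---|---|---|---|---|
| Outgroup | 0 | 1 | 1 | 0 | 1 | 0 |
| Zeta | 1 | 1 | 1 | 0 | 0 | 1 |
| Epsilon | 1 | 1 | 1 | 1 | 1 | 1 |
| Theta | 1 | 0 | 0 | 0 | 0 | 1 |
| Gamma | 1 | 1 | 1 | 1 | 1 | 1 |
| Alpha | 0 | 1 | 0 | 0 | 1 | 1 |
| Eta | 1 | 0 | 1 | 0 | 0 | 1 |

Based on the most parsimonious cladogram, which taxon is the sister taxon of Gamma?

Epsilon

Character polarity is set by the outgroup: the derived state is whichever differs from the outgroup's state, so for Character 2, Character 3, Character 5 the derived state is '0', and for the remaining characters it is '1'.
Character 1 (derived state '1') is shared by Epsilon, Eta, Gamma, Theta, and Zeta — a synapomorphy uniting that clade.
Character 2 (derived state '0') is shared by Eta and Theta — a synapomorphy uniting that clade.
Character 3 (state '0') occurs in Alpha and Theta but conflicts with the nesting implied by the other characters — most parsimoniously interpreted as homoplasy.
Character 4 (derived state '1') is shared by Epsilon and Gamma — a synapomorphy uniting that clade.
Character 5 (derived state '0') is shared by Eta, Theta, and Zeta — a synapomorphy uniting that clade.
All ingroup taxa share the derived state '1' for Character 6; it defines the ingroup but does not resolve relationships within it.
Most parsimonious ingroup topology: (((Zeta,(Theta,Eta)),(Epsilon,Gamma)),Alpha).
Gamma and Epsilon form a cherry on this tree, so they are sister taxa.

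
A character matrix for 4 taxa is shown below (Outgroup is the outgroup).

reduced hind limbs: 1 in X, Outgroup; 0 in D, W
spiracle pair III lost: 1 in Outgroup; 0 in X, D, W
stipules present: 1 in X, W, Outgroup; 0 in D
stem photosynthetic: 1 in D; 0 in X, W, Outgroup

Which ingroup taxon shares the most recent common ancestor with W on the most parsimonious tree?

Character polarity is set by the outgroup: the derived state is whichever differs from the outgroup's state, so for reduced hind limbs, spiracle pair III lost, stipules present the derived state is '0', and for the remaining characters it is '1'.
Only D and W show the derived state '0' for reduced hind limbs, supporting them as a clade.
All ingroup taxa share the derived state '0' for spiracle pair III lost; it defines the ingroup but does not resolve relationships within it.
stipules present (derived state '0') is unique to D (autapomorphy; uninformative for grouping).
stem photosynthetic: derived state '1' in D only — an autapomorphy, so it tells us nothing about relationships among taxa.
Most parsimonious ingroup topology: ((W,D),X).
W and D form a cherry on this tree, so they are sister taxa.

D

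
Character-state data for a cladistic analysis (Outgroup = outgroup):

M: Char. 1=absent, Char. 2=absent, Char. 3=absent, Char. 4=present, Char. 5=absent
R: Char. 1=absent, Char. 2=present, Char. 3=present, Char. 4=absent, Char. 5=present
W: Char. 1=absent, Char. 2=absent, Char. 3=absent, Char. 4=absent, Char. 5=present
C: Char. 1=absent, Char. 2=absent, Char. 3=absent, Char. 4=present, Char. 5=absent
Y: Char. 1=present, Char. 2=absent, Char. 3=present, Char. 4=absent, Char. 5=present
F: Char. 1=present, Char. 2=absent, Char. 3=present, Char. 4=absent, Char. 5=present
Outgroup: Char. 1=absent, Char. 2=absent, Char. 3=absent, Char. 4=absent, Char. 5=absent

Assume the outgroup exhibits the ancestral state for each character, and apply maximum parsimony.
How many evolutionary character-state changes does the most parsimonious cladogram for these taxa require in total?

5

The outgroup has state 'absent' for every character, so 'present' is the derived state throughout.
Char. 1 (derived state 'present') is shared by F and Y — a synapomorphy uniting that clade.
Char. 2 (derived state 'present') is unique to R (autapomorphy; uninformative for grouping).
Only F, R, and Y show the derived state 'present' for Char. 3, supporting them as a clade.
Char. 4: derived state 'present' in C and M only — synapomorphy for {C, M}.
Char. 5: derived state 'present' in F, R, W, and Y only — synapomorphy for {F, R, W, Y}.
Most parsimonious ingroup topology: ((C,M),(W,(R,(Y,F)))).
Changes per character on this tree: Char. 1: 1; Char. 2: 1; Char. 3: 1; Char. 4: 1; Char. 5: 1.
Total = 5.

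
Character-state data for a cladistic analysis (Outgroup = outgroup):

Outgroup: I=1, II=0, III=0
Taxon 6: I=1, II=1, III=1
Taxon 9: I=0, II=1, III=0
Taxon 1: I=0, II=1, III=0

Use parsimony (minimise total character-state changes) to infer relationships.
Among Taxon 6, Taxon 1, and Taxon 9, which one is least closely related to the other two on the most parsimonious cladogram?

Taxon 6

Character polarity is set by the outgroup: the derived state is whichever differs from the outgroup's state, so for I the derived state is '0', and for the remaining characters it is '1'.
I (derived state '0') is shared by Taxon 1 and Taxon 9 — a synapomorphy uniting that clade.
All ingroup taxa share the derived state '1' for II; it defines the ingroup but does not resolve relationships within it.
III: derived state '1' in Taxon 6 only — an autapomorphy, so it tells us nothing about relationships among taxa.
Most parsimonious ingroup topology: (Taxon 6,(Taxon 9,Taxon 1)).
Taxon 9 and Taxon 1 share a more recent common ancestor with each other than either does with Taxon 6, so Taxon 6 is the least closely related of the three.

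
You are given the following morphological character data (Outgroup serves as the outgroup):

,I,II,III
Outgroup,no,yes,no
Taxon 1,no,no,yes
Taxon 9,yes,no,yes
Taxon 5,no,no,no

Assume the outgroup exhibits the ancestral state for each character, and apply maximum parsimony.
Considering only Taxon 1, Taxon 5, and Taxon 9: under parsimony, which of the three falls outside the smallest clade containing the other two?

Taxon 5

Character polarity is set by the outgroup: the derived state is whichever differs from the outgroup's state, so for II the derived state is 'no', and for the remaining characters it is 'yes'.
I (derived state 'yes') is unique to Taxon 9 (autapomorphy; uninformative for grouping).
II (derived state 'no') is shared by all ingroup taxa — unites the whole ingroup.
III (derived state 'yes') is shared by Taxon 1 and Taxon 9 — a synapomorphy uniting that clade.
Most parsimonious ingroup topology: ((Taxon 1,Taxon 9),Taxon 5).
Taxon 9 and Taxon 1 share a more recent common ancestor with each other than either does with Taxon 5, so Taxon 5 is the least closely related of the three.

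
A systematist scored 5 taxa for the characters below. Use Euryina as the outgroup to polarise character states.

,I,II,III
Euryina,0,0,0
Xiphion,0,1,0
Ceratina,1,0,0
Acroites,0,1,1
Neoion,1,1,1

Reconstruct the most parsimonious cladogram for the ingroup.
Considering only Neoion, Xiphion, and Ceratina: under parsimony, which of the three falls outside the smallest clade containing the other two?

Ceratina

The outgroup has state '0' for every character, so '1' is the derived state throughout.
I groups Ceratina and Neoion, which is incompatible with the clades supported by the remaining characters; treating it as convergent (homoplasy) costs fewer steps than any alternative tree.
II: derived state '1' in Acroites, Neoion, and Xiphion only — synapomorphy for {Acroites, Neoion, Xiphion}.
Only Acroites and Neoion show the derived state '1' for III, supporting them as a clade.
Most parsimonious ingroup topology: ((Xiphion,(Acroites,Neoion)),Ceratina).
Neoion and Xiphion share a more recent common ancestor with each other than either does with Ceratina, so Ceratina is the least closely related of the three.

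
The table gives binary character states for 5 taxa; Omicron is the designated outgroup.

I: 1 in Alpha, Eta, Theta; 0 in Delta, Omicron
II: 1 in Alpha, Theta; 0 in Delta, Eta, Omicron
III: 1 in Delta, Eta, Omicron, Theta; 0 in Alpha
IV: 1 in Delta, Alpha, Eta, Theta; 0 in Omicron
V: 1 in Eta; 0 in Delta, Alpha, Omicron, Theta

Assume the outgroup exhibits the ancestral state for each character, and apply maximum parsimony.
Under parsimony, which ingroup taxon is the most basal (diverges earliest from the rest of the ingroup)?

Character polarity is set by the outgroup: the derived state is whichever differs from the outgroup's state, so for III the derived state is '0', and for the remaining characters it is '1'.
Only Alpha, Eta, and Theta show the derived state '1' for I, supporting them as a clade.
II: derived state '1' in Alpha and Theta only — synapomorphy for {Alpha, Theta}.
III: derived state '0' in Alpha only — an autapomorphy, so it tells us nothing about relationships among taxa.
All ingroup taxa share the derived state '1' for IV; it defines the ingroup but does not resolve relationships within it.
V: derived state '1' in Eta only — an autapomorphy, so it tells us nothing about relationships among taxa.
Most parsimonious ingroup topology: (((Theta,Alpha),Eta),Delta).
Delta is sister to the clade containing all other ingroup taxa, so it is the earliest-diverging (most basal) ingroup lineage.

Delta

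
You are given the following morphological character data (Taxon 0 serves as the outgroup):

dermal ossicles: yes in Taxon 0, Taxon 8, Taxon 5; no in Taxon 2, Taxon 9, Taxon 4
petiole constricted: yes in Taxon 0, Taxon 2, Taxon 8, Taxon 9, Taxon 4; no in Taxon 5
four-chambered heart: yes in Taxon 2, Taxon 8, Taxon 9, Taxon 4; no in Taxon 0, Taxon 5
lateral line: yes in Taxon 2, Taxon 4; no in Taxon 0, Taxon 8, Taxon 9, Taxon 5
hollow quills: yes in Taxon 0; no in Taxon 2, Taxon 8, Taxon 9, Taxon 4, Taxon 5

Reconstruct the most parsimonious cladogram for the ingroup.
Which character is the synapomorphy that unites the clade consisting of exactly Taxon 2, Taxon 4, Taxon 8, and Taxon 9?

Character polarity is set by the outgroup: the derived state is whichever differs from the outgroup's state, so for dermal ossicles, petiole constricted, hollow quills the derived state is 'no', and for the remaining characters it is 'yes'.
dermal ossicles: derived state 'no' in Taxon 2, Taxon 4, and Taxon 9 only — synapomorphy for {Taxon 2, Taxon 4, Taxon 9}.
petiole constricted: derived state 'no' in Taxon 5 only — an autapomorphy, so it tells us nothing about relationships among taxa.
Only Taxon 2, Taxon 4, Taxon 8, and Taxon 9 show the derived state 'yes' for four-chambered heart, supporting them as a clade.
Only Taxon 2 and Taxon 4 show the derived state 'yes' for lateral line, supporting them as a clade.
All ingroup taxa share the derived state 'no' for hollow quills; it defines the ingroup but does not resolve relationships within it.
Most parsimonious ingroup topology: ((((Taxon 2,Taxon 4),Taxon 9),Taxon 8),Taxon 5).
The clade {Taxon 2, Taxon 4, Taxon 8, Taxon 9} is supported by four-chambered heart: its derived state 'yes' occurs in exactly those taxa and in no other taxon (including the outgroup).

four-chambered heart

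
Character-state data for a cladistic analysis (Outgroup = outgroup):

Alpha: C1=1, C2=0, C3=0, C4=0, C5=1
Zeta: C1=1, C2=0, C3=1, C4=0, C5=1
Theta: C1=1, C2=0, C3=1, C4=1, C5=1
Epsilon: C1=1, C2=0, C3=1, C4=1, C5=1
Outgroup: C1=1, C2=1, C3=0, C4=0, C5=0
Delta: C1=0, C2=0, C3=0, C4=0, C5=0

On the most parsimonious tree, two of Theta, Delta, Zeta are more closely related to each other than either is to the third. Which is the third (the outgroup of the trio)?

Character polarity is set by the outgroup: the derived state is whichever differs from the outgroup's state, so for C1, C2 the derived state is '0', and for the remaining characters it is '1'.
C1 (derived state '0') is unique to Delta (autapomorphy; uninformative for grouping).
C2 (derived state '0') is shared by all ingroup taxa — unites the whole ingroup.
C3 (derived state '1') is shared by Epsilon, Theta, and Zeta — a synapomorphy uniting that clade.
C4: derived state '1' in Epsilon and Theta only — synapomorphy for {Epsilon, Theta}.
C5 (derived state '1') is shared by Alpha, Epsilon, Theta, and Zeta — a synapomorphy uniting that clade.
Most parsimonious ingroup topology: ((((Epsilon,Theta),Zeta),Alpha),Delta).
Zeta and Theta share a more recent common ancestor with each other than either does with Delta, so Delta is the least closely related of the three.

Delta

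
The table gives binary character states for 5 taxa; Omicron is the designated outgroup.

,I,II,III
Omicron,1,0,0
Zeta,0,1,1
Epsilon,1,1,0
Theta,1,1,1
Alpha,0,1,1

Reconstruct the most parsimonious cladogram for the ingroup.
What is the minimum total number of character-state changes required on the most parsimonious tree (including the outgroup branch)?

Character polarity is set by the outgroup: the derived state is whichever differs from the outgroup's state, so for I the derived state is '0', and for the remaining characters it is '1'.
Only Alpha and Zeta show the derived state '0' for I, supporting them as a clade.
All ingroup taxa share the derived state '1' for II; it defines the ingroup but does not resolve relationships within it.
Only Alpha, Theta, and Zeta show the derived state '1' for III, supporting them as a clade.
Most parsimonious ingroup topology: (((Zeta,Alpha),Theta),Epsilon).
Changes per character on this tree: I: 1; II: 1; III: 1.
Total = 3.

3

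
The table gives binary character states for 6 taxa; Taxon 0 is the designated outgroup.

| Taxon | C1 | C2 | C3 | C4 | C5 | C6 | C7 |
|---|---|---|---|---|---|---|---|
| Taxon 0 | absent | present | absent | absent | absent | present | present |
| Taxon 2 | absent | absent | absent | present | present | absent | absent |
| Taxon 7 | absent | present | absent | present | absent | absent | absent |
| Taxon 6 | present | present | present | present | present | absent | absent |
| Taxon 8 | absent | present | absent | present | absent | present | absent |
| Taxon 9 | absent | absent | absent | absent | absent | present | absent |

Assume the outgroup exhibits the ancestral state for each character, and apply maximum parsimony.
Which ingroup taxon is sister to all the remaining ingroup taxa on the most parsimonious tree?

Character polarity is set by the outgroup: the derived state is whichever differs from the outgroup's state, so for C2, C6, C7 the derived state is 'absent', and for the remaining characters it is 'present'.
C1: derived state 'present' in Taxon 6 only — an autapomorphy, so it tells us nothing about relationships among taxa.
C2 groups Taxon 2 and Taxon 9, which is incompatible with the clades supported by the remaining characters; treating it as convergent (homoplasy) costs fewer steps than any alternative tree.
C3: derived state 'present' in Taxon 6 only — an autapomorphy, so it tells us nothing about relationships among taxa.
C4: derived state 'present' in Taxon 2, Taxon 6, Taxon 7, and Taxon 8 only — synapomorphy for {Taxon 2, Taxon 6, Taxon 7, Taxon 8}.
Only Taxon 2 and Taxon 6 show the derived state 'present' for C5, supporting them as a clade.
C6 (derived state 'absent') is shared by Taxon 2, Taxon 6, and Taxon 7 — a synapomorphy uniting that clade.
C7 (derived state 'absent') is shared by all ingroup taxa — unites the whole ingroup.
Most parsimonious ingroup topology: ((((Taxon 2,Taxon 6),Taxon 7),Taxon 8),Taxon 9).
Taxon 9 is sister to the clade containing all other ingroup taxa, so it is the earliest-diverging (most basal) ingroup lineage.

Taxon 9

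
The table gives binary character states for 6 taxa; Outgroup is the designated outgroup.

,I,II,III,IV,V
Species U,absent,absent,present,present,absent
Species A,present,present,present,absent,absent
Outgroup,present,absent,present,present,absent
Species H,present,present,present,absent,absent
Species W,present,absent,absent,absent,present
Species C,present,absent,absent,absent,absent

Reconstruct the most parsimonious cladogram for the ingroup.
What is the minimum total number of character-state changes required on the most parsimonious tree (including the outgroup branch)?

Character polarity is set by the outgroup: the derived state is whichever differs from the outgroup's state, so for I, III, IV the derived state is 'absent', and for the remaining characters it is 'present'.
I (derived state 'absent') is unique to Species U (autapomorphy; uninformative for grouping).
II: derived state 'present' in Species A and Species H only — synapomorphy for {Species A, Species H}.
Only Species C and Species W show the derived state 'absent' for III, supporting them as a clade.
IV (derived state 'absent') is shared by Species A, Species C, Species H, and Species W — a synapomorphy uniting that clade.
V: derived state 'present' in Species W only — an autapomorphy, so it tells us nothing about relationships among taxa.
Most parsimonious ingroup topology: (((Species W,Species C),(Species H,Species A)),Species U).
Changes per character on this tree: I: 1; II: 1; III: 1; IV: 1; V: 1.
Total = 5.

5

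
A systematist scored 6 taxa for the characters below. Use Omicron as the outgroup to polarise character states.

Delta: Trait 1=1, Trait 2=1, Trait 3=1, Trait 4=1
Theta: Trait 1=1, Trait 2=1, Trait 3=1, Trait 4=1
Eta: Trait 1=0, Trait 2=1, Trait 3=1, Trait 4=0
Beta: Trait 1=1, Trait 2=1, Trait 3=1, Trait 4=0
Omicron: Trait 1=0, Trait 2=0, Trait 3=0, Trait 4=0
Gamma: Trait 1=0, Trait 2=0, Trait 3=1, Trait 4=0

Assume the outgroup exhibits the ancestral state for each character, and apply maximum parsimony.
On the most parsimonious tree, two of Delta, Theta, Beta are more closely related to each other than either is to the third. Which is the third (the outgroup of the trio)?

The outgroup has state '0' for every character, so '1' is the derived state throughout.
Only Beta, Delta, and Theta show the derived state '1' for Trait 1, supporting them as a clade.
Trait 2 (derived state '1') is shared by Beta, Delta, Eta, and Theta — a synapomorphy uniting that clade.
Trait 3 (derived state '1') is shared by all ingroup taxa — unites the whole ingroup.
Only Delta and Theta show the derived state '1' for Trait 4, supporting them as a clade.
Most parsimonious ingroup topology: ((((Delta,Theta),Beta),Eta),Gamma).
Delta and Theta share a more recent common ancestor with each other than either does with Beta, so Beta is the least closely related of the three.

Beta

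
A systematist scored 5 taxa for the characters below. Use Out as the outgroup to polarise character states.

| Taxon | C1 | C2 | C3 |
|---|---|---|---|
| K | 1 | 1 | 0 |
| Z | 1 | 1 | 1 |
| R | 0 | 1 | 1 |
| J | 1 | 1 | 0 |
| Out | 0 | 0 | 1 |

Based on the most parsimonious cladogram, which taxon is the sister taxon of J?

Character polarity is set by the outgroup: the derived state is whichever differs from the outgroup's state, so for C3 the derived state is '0', and for the remaining characters it is '1'.
C1 (derived state '1') is shared by J, K, and Z — a synapomorphy uniting that clade.
C2 (derived state '1') is shared by all ingroup taxa — unites the whole ingroup.
Only J and K show the derived state '0' for C3, supporting them as a clade.
Most parsimonious ingroup topology: (R,((J,K),Z)).
J and K form a cherry on this tree, so they are sister taxa.

K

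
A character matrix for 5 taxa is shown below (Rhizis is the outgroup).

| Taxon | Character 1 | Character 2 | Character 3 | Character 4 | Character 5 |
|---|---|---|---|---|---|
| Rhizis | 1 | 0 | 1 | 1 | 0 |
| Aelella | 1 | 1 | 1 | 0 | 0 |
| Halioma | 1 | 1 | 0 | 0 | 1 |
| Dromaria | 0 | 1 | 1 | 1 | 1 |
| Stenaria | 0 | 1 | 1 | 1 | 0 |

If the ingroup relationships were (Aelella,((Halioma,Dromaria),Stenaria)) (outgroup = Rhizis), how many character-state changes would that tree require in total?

Map each character onto (Aelella,((Halioma,Dromaria),Stenaria)) (rooted by Rhizis) and count the minimum state changes it requires (Fitch parsimony):
Character 1: 2; Character 2: 1; Character 3: 1; Character 4: 2; Character 5: 1.
Total tree length = 7.

7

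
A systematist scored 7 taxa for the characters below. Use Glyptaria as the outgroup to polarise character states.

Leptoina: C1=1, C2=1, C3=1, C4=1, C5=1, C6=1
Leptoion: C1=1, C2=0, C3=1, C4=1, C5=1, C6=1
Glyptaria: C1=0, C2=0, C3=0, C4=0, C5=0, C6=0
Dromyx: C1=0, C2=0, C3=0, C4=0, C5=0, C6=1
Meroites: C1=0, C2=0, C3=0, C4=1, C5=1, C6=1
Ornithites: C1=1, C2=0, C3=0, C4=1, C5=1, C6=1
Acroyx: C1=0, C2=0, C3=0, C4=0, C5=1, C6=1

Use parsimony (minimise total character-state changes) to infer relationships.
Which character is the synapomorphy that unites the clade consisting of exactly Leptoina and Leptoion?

The outgroup has state '0' for every character, so '1' is the derived state throughout.
Only Leptoina, Leptoion, and Ornithites show the derived state '1' for C1, supporting them as a clade.
C2 (derived state '1') is unique to Leptoina (autapomorphy; uninformative for grouping).
C3 (derived state '1') is shared by Leptoina and Leptoion — a synapomorphy uniting that clade.
C4 (derived state '1') is shared by Leptoina, Leptoion, Meroites, and Ornithites — a synapomorphy uniting that clade.
C5: derived state '1' in Acroyx, Leptoina, Leptoion, Meroites, and Ornithites only — synapomorphy for {Acroyx, Leptoina, Leptoion, Meroites, Ornithites}.
C6 (derived state '1') is shared by all ingroup taxa — unites the whole ingroup.
Most parsimonious ingroup topology: (((((Leptoion,Leptoina),Ornithites),Meroites),Acroyx),Dromyx).
The clade {Leptoina, Leptoion} is supported by C3: its derived state '1' occurs in exactly those taxa and in no other taxon (including the outgroup).

C3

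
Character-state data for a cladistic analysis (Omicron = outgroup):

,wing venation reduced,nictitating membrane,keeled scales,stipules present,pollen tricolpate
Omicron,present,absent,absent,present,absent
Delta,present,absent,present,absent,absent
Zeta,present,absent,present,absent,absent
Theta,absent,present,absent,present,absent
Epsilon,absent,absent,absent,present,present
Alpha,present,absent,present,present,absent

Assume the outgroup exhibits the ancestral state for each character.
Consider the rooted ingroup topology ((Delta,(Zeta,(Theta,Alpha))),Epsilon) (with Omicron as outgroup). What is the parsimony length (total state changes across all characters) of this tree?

8

Map each character onto ((Delta,(Zeta,(Theta,Alpha))),Epsilon) (rooted by Omicron) and count the minimum state changes it requires (Fitch parsimony):
wing venation reduced: 2; nictitating membrane: 1; keeled scales: 2; stipules present: 2; pollen tricolpate: 1.
Total tree length = 8.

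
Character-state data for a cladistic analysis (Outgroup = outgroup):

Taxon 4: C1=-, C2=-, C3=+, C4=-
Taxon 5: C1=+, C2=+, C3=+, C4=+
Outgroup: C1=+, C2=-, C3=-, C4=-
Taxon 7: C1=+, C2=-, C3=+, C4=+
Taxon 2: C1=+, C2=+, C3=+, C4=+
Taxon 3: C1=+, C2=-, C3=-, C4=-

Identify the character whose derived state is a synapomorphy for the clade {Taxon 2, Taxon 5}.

C2

Character polarity is set by the outgroup: the derived state is whichever differs from the outgroup's state, so for C1 the derived state is '-', and for the remaining characters it is '+'.
C1 (derived state '-') is unique to Taxon 4 (autapomorphy; uninformative for grouping).
C2 (derived state '+') is shared by Taxon 2 and Taxon 5 — a synapomorphy uniting that clade.
C3: derived state '+' in Taxon 2, Taxon 4, Taxon 5, and Taxon 7 only — synapomorphy for {Taxon 2, Taxon 4, Taxon 5, Taxon 7}.
C4 (derived state '+') is shared by Taxon 2, Taxon 5, and Taxon 7 — a synapomorphy uniting that clade.
Most parsimonious ingroup topology: ((((Taxon 2,Taxon 5),Taxon 7),Taxon 4),Taxon 3).
The clade {Taxon 2, Taxon 5} is supported by C2: its derived state '+' occurs in exactly those taxa and in no other taxon (including the outgroup).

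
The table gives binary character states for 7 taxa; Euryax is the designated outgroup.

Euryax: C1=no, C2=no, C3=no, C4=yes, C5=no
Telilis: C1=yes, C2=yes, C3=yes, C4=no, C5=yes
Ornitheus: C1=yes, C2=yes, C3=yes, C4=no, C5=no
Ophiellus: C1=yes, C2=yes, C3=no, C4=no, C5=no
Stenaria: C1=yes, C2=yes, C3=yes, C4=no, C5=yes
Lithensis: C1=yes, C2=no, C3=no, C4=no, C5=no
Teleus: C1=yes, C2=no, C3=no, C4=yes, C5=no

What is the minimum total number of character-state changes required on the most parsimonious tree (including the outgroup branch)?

5

Character polarity is set by the outgroup: the derived state is whichever differs from the outgroup's state, so for C4 the derived state is 'no', and for the remaining characters it is 'yes'.
C1 (derived state 'yes') is shared by all ingroup taxa — unites the whole ingroup.
C2 (derived state 'yes') is shared by Ophiellus, Ornitheus, Stenaria, and Telilis — a synapomorphy uniting that clade.
C3 (derived state 'yes') is shared by Ornitheus, Stenaria, and Telilis — a synapomorphy uniting that clade.
Only Lithensis, Ophiellus, Ornitheus, Stenaria, and Telilis show the derived state 'no' for C4, supporting them as a clade.
C5: derived state 'yes' in Stenaria and Telilis only — synapomorphy for {Stenaria, Telilis}.
Most parsimonious ingroup topology: (((((Telilis,Stenaria),Ornitheus),Ophiellus),Lithensis),Teleus).
Changes per character on this tree: C1: 1; C2: 1; C3: 1; C4: 1; C5: 1.
Total = 5.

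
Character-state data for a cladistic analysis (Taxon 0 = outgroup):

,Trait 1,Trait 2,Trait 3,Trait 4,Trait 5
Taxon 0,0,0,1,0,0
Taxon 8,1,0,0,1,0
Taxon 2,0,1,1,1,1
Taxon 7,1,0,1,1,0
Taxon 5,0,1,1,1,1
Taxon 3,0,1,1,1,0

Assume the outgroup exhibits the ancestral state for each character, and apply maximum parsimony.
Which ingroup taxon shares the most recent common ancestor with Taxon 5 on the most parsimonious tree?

Character polarity is set by the outgroup: the derived state is whichever differs from the outgroup's state, so for Trait 3 the derived state is '0', and for the remaining characters it is '1'.
Trait 1: derived state '1' in Taxon 7 and Taxon 8 only — synapomorphy for {Taxon 7, Taxon 8}.
Trait 2: derived state '1' in Taxon 2, Taxon 3, and Taxon 5 only — synapomorphy for {Taxon 2, Taxon 3, Taxon 5}.
Trait 3: derived state '0' in Taxon 8 only — an autapomorphy, so it tells us nothing about relationships among taxa.
Trait 4 (derived state '1') is shared by all ingroup taxa — unites the whole ingroup.
Trait 5: derived state '1' in Taxon 2 and Taxon 5 only — synapomorphy for {Taxon 2, Taxon 5}.
Most parsimonious ingroup topology: ((Taxon 8,Taxon 7),((Taxon 2,Taxon 5),Taxon 3)).
Taxon 5 and Taxon 2 form a cherry on this tree, so they are sister taxa.

Taxon 2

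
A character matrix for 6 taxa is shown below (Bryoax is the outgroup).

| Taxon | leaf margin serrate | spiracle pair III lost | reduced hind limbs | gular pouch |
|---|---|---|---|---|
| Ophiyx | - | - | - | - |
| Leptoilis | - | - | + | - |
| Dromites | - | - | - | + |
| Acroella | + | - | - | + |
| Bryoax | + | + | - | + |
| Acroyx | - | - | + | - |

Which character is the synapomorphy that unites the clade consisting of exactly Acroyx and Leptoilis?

Character polarity is set by the outgroup: the derived state is whichever differs from the outgroup's state, so for leaf margin serrate, spiracle pair III lost, gular pouch the derived state is '-', and for the remaining characters it is '+'.
leaf margin serrate (derived state '-') is shared by Acroyx, Dromites, Leptoilis, and Ophiyx — a synapomorphy uniting that clade.
All ingroup taxa share the derived state '-' for spiracle pair III lost; it defines the ingroup but does not resolve relationships within it.
reduced hind limbs (derived state '+') is shared by Acroyx and Leptoilis — a synapomorphy uniting that clade.
Only Acroyx, Leptoilis, and Ophiyx show the derived state '-' for gular pouch, supporting them as a clade.
Most parsimonious ingroup topology: ((Dromites,((Leptoilis,Acroyx),Ophiyx)),Acroella).
The clade {Acroyx, Leptoilis} is supported by reduced hind limbs: its derived state '+' occurs in exactly those taxa and in no other taxon (including the outgroup).

reduced hind limbs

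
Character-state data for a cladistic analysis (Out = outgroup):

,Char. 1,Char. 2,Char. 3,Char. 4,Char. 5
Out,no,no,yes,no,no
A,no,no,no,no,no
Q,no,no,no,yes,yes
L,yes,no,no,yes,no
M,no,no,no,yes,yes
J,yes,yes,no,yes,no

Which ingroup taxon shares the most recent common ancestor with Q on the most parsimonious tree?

Character polarity is set by the outgroup: the derived state is whichever differs from the outgroup's state, so for Char. 3 the derived state is 'no', and for the remaining characters it is 'yes'.
Char. 1 (derived state 'yes') is shared by J and L — a synapomorphy uniting that clade.
Char. 2 (derived state 'yes') is unique to J (autapomorphy; uninformative for grouping).
Char. 3 (derived state 'no') is shared by all ingroup taxa — unites the whole ingroup.
Char. 4 (derived state 'yes') is shared by J, L, M, and Q — a synapomorphy uniting that clade.
Char. 5: derived state 'yes' in M and Q only — synapomorphy for {M, Q}.
Most parsimonious ingroup topology: (A,((Q,M),(L,J))).
Q and M form a cherry on this tree, so they are sister taxa.

M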